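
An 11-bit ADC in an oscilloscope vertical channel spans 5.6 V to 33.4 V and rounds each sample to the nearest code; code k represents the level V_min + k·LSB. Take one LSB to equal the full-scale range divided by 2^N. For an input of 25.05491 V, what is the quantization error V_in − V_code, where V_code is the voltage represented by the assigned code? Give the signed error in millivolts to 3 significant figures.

+3.05 mV

Range = 33.4 − (5.6) = 27.8 V. LSB = 27.8 V / 2^11 ≈ 13.57 mV.
(V_in − V_min)/LSB = (25.05491 − (5.6)) × 2048/27.8 = 1433.2250 → nearest code k = 1433.
V_code = 5.6 + (1433/2048) × 27.8 = 25.05185547 V.
V_in − V_code = 25.05491 − (25.05185547) = +3.05 mV.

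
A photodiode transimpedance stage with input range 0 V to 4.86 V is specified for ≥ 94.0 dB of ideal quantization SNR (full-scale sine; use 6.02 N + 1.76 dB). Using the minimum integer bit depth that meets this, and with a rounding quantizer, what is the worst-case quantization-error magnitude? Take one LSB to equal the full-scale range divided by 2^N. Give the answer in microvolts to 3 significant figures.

Range is 4.86 V.
N ≥ (94.0 − 1.76)/6.02 = 15.322 → N_min = 16.
LSB = 4.86 V ÷ 2^16 = 4.86/65536 V = 74.158 µV.
Max error for round-to-nearest is LSB/2 = 37.1 µV.

37.1 µV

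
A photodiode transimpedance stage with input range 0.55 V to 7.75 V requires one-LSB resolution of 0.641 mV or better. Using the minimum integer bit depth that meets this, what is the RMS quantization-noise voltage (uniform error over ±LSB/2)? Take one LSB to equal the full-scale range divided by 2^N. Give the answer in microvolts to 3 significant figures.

Range = 7.75 − (0.55) = 7.2 V.
Need 2^N ≥ 7.2 V / 0.641 mV = 11230 → N_min = 14.
Step size = 7.2/16384 V = 439.45 µV.
RMS noise = LSB/√12 = 127 µV.

127 µV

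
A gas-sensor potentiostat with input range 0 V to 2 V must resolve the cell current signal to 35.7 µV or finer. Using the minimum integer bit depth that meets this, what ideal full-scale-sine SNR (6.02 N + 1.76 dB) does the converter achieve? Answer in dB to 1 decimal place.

Full-scale range = 2 V.
Need 2^N ≥ 2 V / 35.7 µV = 56020 → N_min = 16.
SNR = 6.02 × 16 + 1.76 = 98.08 dB.

98.1 dB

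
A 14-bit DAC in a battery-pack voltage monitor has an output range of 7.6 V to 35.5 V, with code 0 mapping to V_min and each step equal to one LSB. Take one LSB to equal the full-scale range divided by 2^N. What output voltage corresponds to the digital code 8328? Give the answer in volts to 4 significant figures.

21.78 V

The full-scale span is 35.5 − (7.6) = 27.9 V. LSB = 27.9 V / 2^14.
V_out = 7.6 + 8328 × (27.9/16384) V
      = 7.6 + 14.1816 = 21.7816 V.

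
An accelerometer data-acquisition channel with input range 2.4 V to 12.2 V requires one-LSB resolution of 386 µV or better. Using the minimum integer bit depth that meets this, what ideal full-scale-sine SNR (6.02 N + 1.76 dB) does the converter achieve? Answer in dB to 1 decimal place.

92.1 dB

Range = 12.2 − (2.4) = 9.8 V.
9.8 V / 386 µV = 25390. Since 2^14 = 16384 and 2^15 = 32768, N = 15.
Ideal SNR at N = 15: 6.02·15 + 1.76 = 92.1 dB.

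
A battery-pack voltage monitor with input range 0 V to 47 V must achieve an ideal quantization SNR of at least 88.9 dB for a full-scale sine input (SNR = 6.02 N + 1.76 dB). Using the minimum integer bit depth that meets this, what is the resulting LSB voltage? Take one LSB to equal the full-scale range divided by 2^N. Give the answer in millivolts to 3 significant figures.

1.43 mV

Span = 47 V.
N ≥ (88.9 − 1.76)/6.02 = 14.475 → N_min = 15.
LSB = 47 V ÷ 2^15 = 47/32768 V = 1.43 mV.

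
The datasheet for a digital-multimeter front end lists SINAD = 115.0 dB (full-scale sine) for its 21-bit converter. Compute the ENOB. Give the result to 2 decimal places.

ENOB = (SINAD − 1.76) / 6.02 = (115.0 − 1.76) / 6.02 = 113.24 / 6.02 = 18.8106.

18.81 bits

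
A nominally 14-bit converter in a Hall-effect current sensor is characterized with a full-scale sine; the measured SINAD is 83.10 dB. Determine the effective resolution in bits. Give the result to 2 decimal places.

13.51 bits

Inverting SNR = 6.02 N + 1.76: N_eff = (83.10 − 1.76)/6.02 = 13.5116.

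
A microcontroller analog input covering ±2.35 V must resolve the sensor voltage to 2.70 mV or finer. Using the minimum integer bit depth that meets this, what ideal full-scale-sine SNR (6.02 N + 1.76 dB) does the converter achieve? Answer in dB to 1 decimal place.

Range = 2.35 − (-2.35) = 4.7 V.
4.7 V / 2.70 mV = 1741. Since 2^10 = 1024 and 2^11 = 2048, N = 11.
SNR = 6.02 × 11 + 1.76 = 67.98 dB.

68.0 dB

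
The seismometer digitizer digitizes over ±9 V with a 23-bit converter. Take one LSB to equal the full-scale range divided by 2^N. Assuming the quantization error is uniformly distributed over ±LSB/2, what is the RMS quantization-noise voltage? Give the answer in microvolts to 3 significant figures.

0.619 µV

Range = 9 − (-9) = 18 V.
Step size = 18/8388608 V = 2.1458 µV.
V_rms = LSB/√12 = 2.1458 µV / √12 = 0.619 µV.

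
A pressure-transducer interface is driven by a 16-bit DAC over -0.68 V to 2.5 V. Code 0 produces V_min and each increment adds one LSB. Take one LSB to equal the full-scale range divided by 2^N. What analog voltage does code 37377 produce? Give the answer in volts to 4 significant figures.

Span: 2.5 V − (-0.68 V) = 3.18 V. LSB = 3.18 V / 2^16.
V_out = V_min + code × LSB = -0.68 V + 37377 × 3.18 V / 65536
      = -0.68 + 1.81364 = 1.13364 V.

1.134 V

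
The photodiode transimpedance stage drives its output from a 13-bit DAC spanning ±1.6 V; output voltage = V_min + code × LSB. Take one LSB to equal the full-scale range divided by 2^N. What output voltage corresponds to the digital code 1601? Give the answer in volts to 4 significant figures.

-0.9746 V

The full-scale span is 1.6 − (-1.6) = 3.2 V. LSB = 3.2 V / 2^13.
V_out = V_min + code × LSB = -1.6 V + 1601 × 3.2 V / 8192
      = -1.6 + 0.625391 = -0.974609 V.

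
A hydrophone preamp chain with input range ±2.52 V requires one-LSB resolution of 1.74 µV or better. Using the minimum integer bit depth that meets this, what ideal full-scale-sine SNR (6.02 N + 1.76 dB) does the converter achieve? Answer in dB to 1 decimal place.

134.2 dB

Span: 2.52 V − (-2.52 V) = 5.04 V.
Need 2^N ≥ 5.04 V / 1.74 µV = 2.897e6 → N_min = 22.
Ideal SNR at N = 22: 6.02·22 + 1.76 = 134.2 dB.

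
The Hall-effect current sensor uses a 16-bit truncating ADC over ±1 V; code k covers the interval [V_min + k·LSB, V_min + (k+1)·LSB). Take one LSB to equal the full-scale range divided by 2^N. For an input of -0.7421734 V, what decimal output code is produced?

8448

Full-scale range = 1 V − (-1 V) = 2 V. LSB = 2 V / 2^16 ≈ 30.52 µV.
(V_in − V_min) × 2^16/range = (-0.7421734 − (-1)) × 65536/2 = 8448.462.
Floor → code = 8448.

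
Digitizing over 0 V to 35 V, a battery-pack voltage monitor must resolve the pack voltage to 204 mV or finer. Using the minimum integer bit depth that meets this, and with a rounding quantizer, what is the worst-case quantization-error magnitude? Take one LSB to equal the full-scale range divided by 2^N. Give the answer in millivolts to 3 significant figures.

V_FS = 35 V.
Levels needed ≥ 35/204 mV = 171.6. 2^8 = 256 suffices, so N_min = 8.
One LSB is 35 V / 256 = 136.72 mV.
Half an LSB is 68.4 mV.

68.4 mV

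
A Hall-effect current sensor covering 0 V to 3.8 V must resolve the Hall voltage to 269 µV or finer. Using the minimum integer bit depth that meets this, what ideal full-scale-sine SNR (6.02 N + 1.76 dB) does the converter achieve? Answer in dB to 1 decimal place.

86.0 dB

Span = 3.8 V.
Required number of levels: 3.8/269 µV = 14126; smallest N with 2^N ≥ that is 14.
SNR = 6.02 × 14 + 1.76 = 86.04 dB.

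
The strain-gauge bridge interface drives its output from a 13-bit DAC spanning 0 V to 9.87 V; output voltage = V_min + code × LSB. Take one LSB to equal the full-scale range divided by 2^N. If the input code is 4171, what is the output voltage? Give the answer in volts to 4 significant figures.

5.025 V

Span = 9.87 V. LSB = 9.87 V / 2^13.
V_out = 0 + 4171 × (9.87/8192) V
      = 0 V + 5.02536 V = 5.02536 V.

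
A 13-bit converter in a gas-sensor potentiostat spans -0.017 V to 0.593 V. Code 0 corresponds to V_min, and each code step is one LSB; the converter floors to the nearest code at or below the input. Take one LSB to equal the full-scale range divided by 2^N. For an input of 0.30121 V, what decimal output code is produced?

4273

Full-scale range = 0.593 V − (-0.017 V) = 0.61 V. LSB = 0.61 V / 2^13 ≈ 74.46 µV.
code = ⌊(V_in − V_min)/LSB⌋ = ⌊(V_in − V_min) × 2^13 / range⌋
     = ⌊(0.30121 − (-0.017)) × 8192 / 0.61⌋ = ⌊0.31821 × 8192/0.61⌋
     = ⌊4273.404⌋ = 4273.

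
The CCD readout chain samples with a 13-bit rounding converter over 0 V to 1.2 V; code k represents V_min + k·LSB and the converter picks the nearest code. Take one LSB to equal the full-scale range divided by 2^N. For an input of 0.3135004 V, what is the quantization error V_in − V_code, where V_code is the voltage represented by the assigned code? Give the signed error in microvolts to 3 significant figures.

+23.8 µV

Span = 1.2 V. LSB = 1.2 V / 2^13 ≈ 146.5 µV.
(V_in − V_min)/LSB = (0.3135004 − (0)) × 8192/1.2 = 2140.1627 → nearest code k = 2140.
Reconstructed level: 0 + 2140 × 1.2/8192 V = 0.3134765625 V.
V_in − V_code = 0.3135004 − (0.3134765625) = +23.8 µV.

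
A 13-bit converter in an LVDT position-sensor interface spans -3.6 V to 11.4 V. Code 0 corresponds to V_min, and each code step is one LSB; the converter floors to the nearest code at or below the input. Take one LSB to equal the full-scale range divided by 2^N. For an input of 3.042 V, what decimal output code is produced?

3627

Span: 11.4 V − (-3.6 V) = 15 V. LSB = 15 V / 2^13 ≈ 1.831 mV.
code = ⌊(V_in − V_min)/LSB⌋ = ⌊(V_in − V_min) × 2^13 / range⌋
     = ⌊(3.042 − (-3.6)) × 8192 / 15⌋ = ⌊6.642 × 8192/15⌋
     = ⌊3627.418⌋ = 3627.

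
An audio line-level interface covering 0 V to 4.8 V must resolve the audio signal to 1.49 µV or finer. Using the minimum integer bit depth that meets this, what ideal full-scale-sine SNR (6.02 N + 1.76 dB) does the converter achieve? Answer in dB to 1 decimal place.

Range is 4.8 V.
Required number of levels: 4.8/1.49 µV = 3.2215e6; smallest N with 2^N ≥ that is 22.
SNR = 6.02 × 22 + 1.76 = 134.20 dB.

134.2 dB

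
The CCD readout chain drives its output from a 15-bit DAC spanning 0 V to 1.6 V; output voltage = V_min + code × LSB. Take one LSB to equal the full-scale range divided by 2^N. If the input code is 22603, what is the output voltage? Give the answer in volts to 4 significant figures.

1.104 V

Full-scale range = 1.6 V. LSB = 1.6 V / 2^15.
V_out = 0 + 22603 × (1.6/32768) V
      = 0 V + 1.10366 V = 1.10366 V.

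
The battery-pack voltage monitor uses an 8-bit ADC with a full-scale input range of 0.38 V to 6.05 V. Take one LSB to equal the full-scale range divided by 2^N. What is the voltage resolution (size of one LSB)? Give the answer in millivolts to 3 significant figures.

Range = 6.05 − (0.38) = 5.67 V.
2^8 = 256 levels.
Step size = 5.67/256 V = 22.1 mV.

22.1 mV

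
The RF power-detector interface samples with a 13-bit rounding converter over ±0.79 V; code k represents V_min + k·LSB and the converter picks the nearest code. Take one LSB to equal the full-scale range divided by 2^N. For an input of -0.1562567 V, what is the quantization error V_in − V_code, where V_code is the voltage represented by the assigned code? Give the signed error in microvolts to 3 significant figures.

−31.1 µV

The full-scale span is 0.79 − (-0.79) = 1.58 V. LSB = 1.58 V / 2^13 ≈ 192.9 µV.
(V_in − V_min)/LSB = (-0.1562567 − (-0.79)) × 8192/1.58 = 3285.8387 → nearest code k = 3286.
Reconstructed level: -0.79 + 3286 × 1.58/8192 V = -0.1562255859 V.
V_in − V_code = -0.1562567 − (-0.1562255859) = −31.1 µV.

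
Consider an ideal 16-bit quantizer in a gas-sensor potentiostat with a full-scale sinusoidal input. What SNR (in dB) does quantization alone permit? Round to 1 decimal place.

6.02(16) + 1.76 = 96.32 + 1.76 = 98.08 dB.

98.1 dB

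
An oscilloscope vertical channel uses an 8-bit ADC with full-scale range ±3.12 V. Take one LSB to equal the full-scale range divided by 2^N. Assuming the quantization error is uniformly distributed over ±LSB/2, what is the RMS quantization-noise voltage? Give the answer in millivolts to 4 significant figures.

7.036 mV

Range = 3.12 − (-3.12) = 6.24 V.
One LSB is 6.24 V / 256 = 24.3750 mV.
For a uniform distribution on [−LSB/2, +LSB/2], V_rms = LSB/√12 = 24.3750 mV/3.4641 = 7.036 mV.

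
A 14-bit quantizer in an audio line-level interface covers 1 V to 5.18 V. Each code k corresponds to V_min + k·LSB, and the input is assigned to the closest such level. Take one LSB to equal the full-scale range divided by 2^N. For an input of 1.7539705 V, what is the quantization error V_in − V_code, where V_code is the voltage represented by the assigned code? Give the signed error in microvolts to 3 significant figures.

Full-scale range = 5.18 V − (1 V) = 4.18 V. LSB = 4.18 V / 2^14 ≈ 255.1 µV.
Position in LSBs: (1.7539705 − (1)) × 16384/4.18 = 2955.2758; rounding gives k = 2955.
V_code = V_min + k × range/2^14 = 1 + 2955 × 4.18/16384 = 1.7539001465 V.
Error = V_in − V_code = 1.7539705 − (1.7539001465) = +70.4 µV.

+70.4 µV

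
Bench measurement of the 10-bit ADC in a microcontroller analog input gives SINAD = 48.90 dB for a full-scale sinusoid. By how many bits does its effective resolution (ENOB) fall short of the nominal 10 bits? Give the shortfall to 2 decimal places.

2.17 bits

N_eff = (48.90 − 1.76)/6.02 = 7.8306 bits.
Shortfall = 10 − 7.8306 = 2.1694 bits.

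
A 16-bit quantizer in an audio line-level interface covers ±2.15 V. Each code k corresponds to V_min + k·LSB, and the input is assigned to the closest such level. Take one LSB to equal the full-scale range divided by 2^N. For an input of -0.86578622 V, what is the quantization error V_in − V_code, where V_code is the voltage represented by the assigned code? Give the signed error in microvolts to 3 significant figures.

Range = 2.15 − (-2.15) = 4.3 V. LSB = 4.3 V / 2^16 ≈ 65.61 µV.
Position in LSBs: (-0.86578622 − (-2.15)) × 65536/4.3 = 19572.6126; rounding gives k = 19573.
Reconstructed level: -2.15 + 19573 × 4.3/65536 V = -0.86576080322 V.
e = -0.86578622 − (-0.86576080322) = −25.4 µV.

−25.4 µV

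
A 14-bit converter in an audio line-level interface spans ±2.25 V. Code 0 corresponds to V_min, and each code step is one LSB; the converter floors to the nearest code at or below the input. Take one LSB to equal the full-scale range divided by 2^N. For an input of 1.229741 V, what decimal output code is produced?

Full-scale range = 2.25 V − (-2.25 V) = 4.5 V. LSB = 4.5 V / 2^14 ≈ 274.7 µV.
code = ⌊(V_in − V_min)/LSB⌋ = ⌊(V_in − V_min) × 2^14 / range⌋
     = ⌊(1.229741 − (-2.25)) × 16384 / 4.5⌋ = ⌊3.479741 × 16384/4.5⌋
     = ⌊12669.350⌋ = 12669.

12669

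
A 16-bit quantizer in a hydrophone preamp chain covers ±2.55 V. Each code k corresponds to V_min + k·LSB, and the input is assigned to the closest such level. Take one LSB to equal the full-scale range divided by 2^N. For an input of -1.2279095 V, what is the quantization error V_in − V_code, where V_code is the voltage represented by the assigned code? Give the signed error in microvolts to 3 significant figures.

+9.51 µV

The full-scale span is 2.55 − (-2.55) = 5.1 V. LSB = 5.1 V / 2^16 ≈ 77.82 µV.
(-1.2279095 − (-2.55)) / LSB = 1.3220905 × 65536/5.1 = 16989.1222. Nearest integer: k = 16989.
Reconstructed level: -2.55 + 16989 × 5.1/65536 V = -1.2279190063 V.
Error = V_in − V_code = -1.2279095 − (-1.2279190063) = +9.51 µV.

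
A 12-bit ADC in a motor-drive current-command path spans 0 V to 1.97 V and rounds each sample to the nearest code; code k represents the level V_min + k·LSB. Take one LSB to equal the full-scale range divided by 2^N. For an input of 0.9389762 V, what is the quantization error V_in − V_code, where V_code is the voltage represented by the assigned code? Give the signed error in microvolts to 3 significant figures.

Span = 1.97 V. LSB = 1.97 V / 2^12 ≈ 481.0 µV.
Position in LSBs: (0.9389762 − (0)) × 4096/1.97 = 1952.3079; rounding gives k = 1952.
Reconstructed level: 0 + 1952 × 1.97/4096 V = 0.9388281250 V.
Error = V_in − V_code = 0.9389762 − (0.9388281250) = +148 µV.

+148 µV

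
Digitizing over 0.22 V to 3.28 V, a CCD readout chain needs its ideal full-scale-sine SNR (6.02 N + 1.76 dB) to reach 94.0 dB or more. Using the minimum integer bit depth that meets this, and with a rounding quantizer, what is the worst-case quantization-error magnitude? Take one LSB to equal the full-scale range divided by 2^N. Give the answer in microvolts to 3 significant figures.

Full-scale range = 3.28 V − (0.22 V) = 3.06 V.
N ≥ (94.0 − 1.76)/6.02 = 15.322 → N_min = 16.
LSB = 3.06 V / 2^16 = 46.692 µV.
|e|_max = LSB/2 = 23.3 µV.

23.3 µV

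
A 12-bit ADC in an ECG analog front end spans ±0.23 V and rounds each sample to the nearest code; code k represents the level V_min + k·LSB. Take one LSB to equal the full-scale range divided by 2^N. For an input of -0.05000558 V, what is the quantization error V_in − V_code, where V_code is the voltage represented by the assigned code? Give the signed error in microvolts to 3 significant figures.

−30.0 µV

Span: 0.23 V − (-0.23 V) = 0.46 V. LSB = 0.46 V / 2^12 ≈ 112.3 µV.
(V_in − V_min)/LSB = (-0.05000558 − (-0.23)) × 4096/0.46 = 1602.7329 → nearest code k = 1603.
Reconstructed level: -0.23 + 1603 × 0.46/4096 V = -0.04997558594 V.
Error = V_in − V_code = -0.05000558 − (-0.04997558594) = −30.0 µV.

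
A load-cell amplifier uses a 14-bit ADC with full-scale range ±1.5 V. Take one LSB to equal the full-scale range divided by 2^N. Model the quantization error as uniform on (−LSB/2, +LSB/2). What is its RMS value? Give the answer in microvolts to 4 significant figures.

52.86 µV

Full-scale range = 1.5 V − (-1.5 V) = 3 V.
LSB = 3 V / 2^14 = 183.105 µV.
V_rms = LSB/√12 = 183.105 µV / √12 = 52.86 µV.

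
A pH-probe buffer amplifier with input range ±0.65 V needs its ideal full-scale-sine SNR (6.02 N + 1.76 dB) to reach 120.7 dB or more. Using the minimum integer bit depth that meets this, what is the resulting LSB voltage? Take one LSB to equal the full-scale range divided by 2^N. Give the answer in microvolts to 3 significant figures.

The full-scale span is 0.65 − (-0.65) = 1.3 V.
Required N = ⌈(120.7 − 1.76)/6.02⌉ = ⌈19.757⌉ = 20.
One LSB is 1.3 V / 1048576 = 1.24 µV.

1.24 µV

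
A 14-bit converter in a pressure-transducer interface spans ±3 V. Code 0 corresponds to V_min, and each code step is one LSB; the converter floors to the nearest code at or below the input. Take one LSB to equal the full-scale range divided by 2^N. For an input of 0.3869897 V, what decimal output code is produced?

The full-scale span is 3 − (-3) = 6 V. LSB = 6 V / 2^14 ≈ 366.2 µV.
code = ⌊(V_in − V_min)/LSB⌋ = ⌊(V_in − V_min) × 2^14 / range⌋
     = ⌊(0.3869897 − (-3)) × 16384 / 6⌋ = ⌊3.3869897 × 16384/6⌋
     = ⌊9248.740⌋ = 9248.

9248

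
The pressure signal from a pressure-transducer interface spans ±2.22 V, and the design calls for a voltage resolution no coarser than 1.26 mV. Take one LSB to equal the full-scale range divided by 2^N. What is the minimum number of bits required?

The full-scale span is 2.22 − (-2.22) = 4.44 V.
4.44 V / 1.26 mV = 3524. Since 2^11 = 2048 and 2^12 = 4096, N = 12.

12 bits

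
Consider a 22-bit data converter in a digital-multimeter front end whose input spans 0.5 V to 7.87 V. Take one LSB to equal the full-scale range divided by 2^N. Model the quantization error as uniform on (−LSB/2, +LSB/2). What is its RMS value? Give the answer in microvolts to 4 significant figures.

0.5072 µV

Range = 7.87 − (0.5) = 7.37 V.
LSB = 7.37 V ÷ 2^22 = 7.37/4194304 V = 1.75714 µV.
RMS of a uniform error over width LSB is LSB/√12 = 0.5072 µV.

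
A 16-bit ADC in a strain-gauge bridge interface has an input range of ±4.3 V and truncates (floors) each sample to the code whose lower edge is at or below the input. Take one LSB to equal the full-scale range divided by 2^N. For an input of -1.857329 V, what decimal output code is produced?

18614

Range = 4.3 − (-4.3) = 8.6 V. LSB = 8.6 V / 2^16 ≈ 131.2 µV.
V_in − V_min = -1.857329 − (-4.3) = 2.442671 V.
Divide by LSB: 2.442671 × 65536/8.6 = 18614.2891.
Truncating gives code 18614.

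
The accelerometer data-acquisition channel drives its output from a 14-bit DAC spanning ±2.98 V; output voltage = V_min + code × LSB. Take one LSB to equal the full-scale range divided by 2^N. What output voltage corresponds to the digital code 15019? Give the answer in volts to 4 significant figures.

2.483 V

Span: 2.98 V − (-2.98 V) = 5.96 V. LSB = 5.96 V / 2^14.
V_out = V_min + code × LSB = -2.98 V + 15019 × 5.96 V / 16384
      = -2.98 V + 5.46345 V = 2.48345 V.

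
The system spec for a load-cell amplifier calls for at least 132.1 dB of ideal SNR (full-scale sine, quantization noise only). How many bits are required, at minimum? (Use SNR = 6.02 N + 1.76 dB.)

22 bits

6.02 N + 1.76 ≥ 132.1 gives N ≥ 21.651, so the minimum integer is 22.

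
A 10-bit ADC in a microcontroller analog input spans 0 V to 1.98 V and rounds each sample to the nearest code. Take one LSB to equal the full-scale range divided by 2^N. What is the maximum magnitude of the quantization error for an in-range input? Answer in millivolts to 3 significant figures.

0.967 mV

V_FS = 1.98 V.
LSB = 1.98 V ÷ 2^10 = 1.98/1024 V = 1.9336 mV.
Worst-case error for round-to-nearest is half an LSB: 0.967 mV.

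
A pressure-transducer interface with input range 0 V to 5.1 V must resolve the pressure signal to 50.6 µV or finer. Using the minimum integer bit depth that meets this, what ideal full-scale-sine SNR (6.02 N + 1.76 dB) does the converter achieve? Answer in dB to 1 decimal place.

Span = 5.1 V.
Levels needed ≥ 5.1/50.6 µV = 100800. 2^17 = 131072 suffices, so N_min = 17.
6.02(17) + 1.76 = 104.10 dB.

104.1 dB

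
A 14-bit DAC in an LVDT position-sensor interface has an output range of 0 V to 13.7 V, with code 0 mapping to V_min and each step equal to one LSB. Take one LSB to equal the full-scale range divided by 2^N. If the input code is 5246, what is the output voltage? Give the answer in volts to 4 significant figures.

Span = 13.7 V. LSB = 13.7 V / 2^14.
Output = V_min + (5246/16384) × range = 0 + 0.320190 × 13.7 V
      = 0 V + 4.38661 V = 4.38661 V.

4.387 V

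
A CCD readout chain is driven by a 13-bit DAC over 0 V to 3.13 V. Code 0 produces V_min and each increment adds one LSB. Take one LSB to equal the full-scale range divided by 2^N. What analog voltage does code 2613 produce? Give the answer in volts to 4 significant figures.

0.9984 V

Range is 3.13 V. LSB = 3.13 V / 2^13.
Output = V_min + (2613/8192) × range = 0 + 0.318970 × 3.13 V
      = 0 V + 0.998375 V = 0.998375 V.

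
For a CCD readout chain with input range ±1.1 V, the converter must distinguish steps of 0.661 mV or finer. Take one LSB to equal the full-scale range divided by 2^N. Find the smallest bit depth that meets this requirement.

The full-scale span is 1.1 − (-1.1) = 2.2 V.
2.2 V / 0.661 mV = 3328. Since 2^11 = 2048 and 2^12 = 4096, N = 12.

12 bits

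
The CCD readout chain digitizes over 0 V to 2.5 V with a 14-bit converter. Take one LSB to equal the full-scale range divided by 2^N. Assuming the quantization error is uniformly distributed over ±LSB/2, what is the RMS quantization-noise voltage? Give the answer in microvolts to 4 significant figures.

44.05 µV

V_FS = 2.5 V.
One LSB is 2.5 V / 16384 = 152.588 µV.
RMS of a uniform error over width LSB is LSB/√12 = 44.05 µV.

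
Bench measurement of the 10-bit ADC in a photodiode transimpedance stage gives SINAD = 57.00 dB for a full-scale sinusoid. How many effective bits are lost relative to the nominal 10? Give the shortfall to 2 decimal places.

Effective bits = (57.00 − 1.76)/6.02 = 9.1761.
Lost resolution: 10 − 9.1761 = 0.8239 bits.

0.82 bits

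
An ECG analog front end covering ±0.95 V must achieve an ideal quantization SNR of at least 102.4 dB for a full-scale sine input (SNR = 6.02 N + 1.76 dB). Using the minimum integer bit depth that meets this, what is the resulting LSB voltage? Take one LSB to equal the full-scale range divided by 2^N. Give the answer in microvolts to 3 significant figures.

Range = 0.95 − (-0.95) = 1.9 V.
6.02 N + 1.76 ≥ 102.4 gives N ≥ 16.718, so the minimum integer is 17.
One LSB is 1.9 V / 131072 = 14.5 µV.

14.5 µV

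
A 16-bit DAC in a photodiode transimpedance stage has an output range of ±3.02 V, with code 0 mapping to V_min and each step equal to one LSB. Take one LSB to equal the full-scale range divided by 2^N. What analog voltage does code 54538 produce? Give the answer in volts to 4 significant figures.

2.006 V

Span: 3.02 V − (-3.02 V) = 6.04 V. LSB = 6.04 V / 2^16.
V_out = -3.02 + 54538 × (6.04/65536) V
      = -3.02 V + 5.02639 V = 2.00639 V.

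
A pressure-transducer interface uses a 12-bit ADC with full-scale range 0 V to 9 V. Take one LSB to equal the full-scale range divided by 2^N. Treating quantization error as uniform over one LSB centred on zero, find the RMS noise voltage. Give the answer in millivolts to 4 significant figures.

Full-scale range = 9 V.
One LSB is 9 V / 4096 = 2.19727 mV.
V_rms = LSB/√12 = 2.19727 mV / √12 = 0.6343 mV.

0.6343 mV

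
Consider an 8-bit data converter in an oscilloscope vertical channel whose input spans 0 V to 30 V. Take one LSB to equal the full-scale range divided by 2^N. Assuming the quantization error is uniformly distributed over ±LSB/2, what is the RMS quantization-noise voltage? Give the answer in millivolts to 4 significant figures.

33.83 mV

Full-scale range = 30 V.
LSB = 30 V ÷ 2^8 = 30/256 V = 117.188 mV.
σ_q = LSB/√12 = 117.188 mV/3.4641 = 33.83 mV.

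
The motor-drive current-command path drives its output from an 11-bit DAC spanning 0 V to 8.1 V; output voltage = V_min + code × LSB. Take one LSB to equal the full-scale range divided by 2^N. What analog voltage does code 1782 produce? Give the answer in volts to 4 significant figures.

7.048 V

Full-scale range = 8.1 V. LSB = 8.1 V / 2^11.
V_out = V_min + code × LSB = 0 V + 1782 × 8.1 V / 2048
      = 0 V + 7.04795 V = 7.04795 V.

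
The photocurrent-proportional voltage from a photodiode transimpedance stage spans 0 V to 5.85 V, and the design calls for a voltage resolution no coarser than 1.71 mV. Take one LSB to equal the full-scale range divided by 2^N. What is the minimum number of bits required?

Span = 5.85 V.
Required number of levels: 5.85/1.71 mV = 3421.1; smallest N with 2^N ≥ that is 12.

12 bits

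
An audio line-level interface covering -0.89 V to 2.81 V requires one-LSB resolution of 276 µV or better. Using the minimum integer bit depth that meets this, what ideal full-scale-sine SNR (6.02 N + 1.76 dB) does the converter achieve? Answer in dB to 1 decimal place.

86.0 dB

The full-scale span is 2.81 − (-0.89) = 3.7 V.
Need 2^N ≥ 3.7 V / 276 µV = 13410 → N_min = 14.
6.02(14) + 1.76 = 86.04 dB.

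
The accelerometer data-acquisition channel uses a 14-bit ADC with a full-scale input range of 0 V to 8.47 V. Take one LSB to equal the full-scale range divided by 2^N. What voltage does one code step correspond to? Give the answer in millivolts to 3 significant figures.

0.517 mV

Full-scale range = 8.47 V.
2^14 = 16384 levels.
Step size = 8.47/16384 V = 0.517 mV.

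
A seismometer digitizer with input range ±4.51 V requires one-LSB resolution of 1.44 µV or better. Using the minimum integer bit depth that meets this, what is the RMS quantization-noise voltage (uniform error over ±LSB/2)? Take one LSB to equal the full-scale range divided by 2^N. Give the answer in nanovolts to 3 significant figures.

310 nV

Span: 4.51 V − (-4.51 V) = 9.02 V.
Required number of levels: 9.02/1.44 µV = 6.2639e6; smallest N with 2^N ≥ that is 23.
Step size = 9.02/8388608 V = 1.0753 µV.
σ_q = LSB/√12 = 1.0753 µV/3.4641 = 310 nV.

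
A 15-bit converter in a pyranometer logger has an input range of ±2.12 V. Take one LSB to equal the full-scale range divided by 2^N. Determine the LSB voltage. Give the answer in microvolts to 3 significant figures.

129 µV

Range = 2.12 − (-2.12) = 4.24 V.
Number of codes = 2^15 = 32768.
LSB = 4.24 V ÷ 2^15 = 4.24/32768 V = 129 µV.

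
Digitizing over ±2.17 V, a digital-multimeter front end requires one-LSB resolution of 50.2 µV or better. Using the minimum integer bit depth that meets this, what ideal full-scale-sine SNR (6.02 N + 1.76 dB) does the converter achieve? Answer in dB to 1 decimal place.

The full-scale span is 2.17 − (-2.17) = 4.34 V.
4.34 V / 50.2 µV = 86450. Since 2^16 = 65536 and 2^17 = 131072, N = 17.
Ideal SNR at N = 17: 6.02·17 + 1.76 = 104.1 dB.

104.1 dB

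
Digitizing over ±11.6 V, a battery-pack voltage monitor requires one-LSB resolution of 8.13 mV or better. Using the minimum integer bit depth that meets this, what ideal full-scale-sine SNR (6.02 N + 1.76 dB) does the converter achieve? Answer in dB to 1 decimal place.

74.0 dB

Full-scale range = 11.6 V − (-11.6 V) = 23.2 V.
23.2 V / 8.13 mV = 2854. Since 2^11 = 2048 and 2^12 = 4096, N = 12.
SNR = 6.02 × 12 + 1.76 = 74.00 dB.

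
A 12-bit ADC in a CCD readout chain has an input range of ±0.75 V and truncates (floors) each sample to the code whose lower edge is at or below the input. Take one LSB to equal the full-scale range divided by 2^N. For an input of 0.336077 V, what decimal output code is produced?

Full-scale range = 0.75 V − (-0.75 V) = 1.5 V. LSB = 1.5 V / 2^12 ≈ 366.2 µV.
V_in − V_min = 0.336077 − (-0.75) = 1.086077 V.
Divide by LSB: 1.086077 × 4096/1.5 = 2965.7143.
Truncating gives code 2965.

2965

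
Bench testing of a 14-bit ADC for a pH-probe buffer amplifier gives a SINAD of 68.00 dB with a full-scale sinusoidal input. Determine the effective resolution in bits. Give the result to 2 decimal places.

11.00 bits

ENOB = (SINAD − 1.76) / 6.02 = (68.00 − 1.76) / 6.02 = 66.24 / 6.02 = 11.0033.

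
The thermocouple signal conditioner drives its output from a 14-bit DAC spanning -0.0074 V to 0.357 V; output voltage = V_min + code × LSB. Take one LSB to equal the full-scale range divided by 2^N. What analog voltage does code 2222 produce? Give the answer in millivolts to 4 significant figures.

Span: 0.357 V − (-0.0074 V) = 0.3644 V. LSB = 0.3644 V / 2^14.
Output = V_min + (2222/16384) × range = -0.0074 + 0.135620 × 0.3644 V
      = -0.0074 + 0.0494200 = 0.0420200 V.

42.02 mV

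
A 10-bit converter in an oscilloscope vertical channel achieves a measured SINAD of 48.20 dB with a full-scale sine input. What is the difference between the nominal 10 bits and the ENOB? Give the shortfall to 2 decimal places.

2.29 bits

N_eff = (48.20 − 1.76)/6.02 = 7.7143 bits.
10 − 7.7143 = 2.29 bits below nominal.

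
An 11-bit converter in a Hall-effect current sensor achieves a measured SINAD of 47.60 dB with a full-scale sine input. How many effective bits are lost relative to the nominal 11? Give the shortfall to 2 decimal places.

N_eff = (47.60 − 1.76)/6.02 = 7.6146 bits.
11 − 7.6146 = 3.39 bits below nominal.

3.39 bits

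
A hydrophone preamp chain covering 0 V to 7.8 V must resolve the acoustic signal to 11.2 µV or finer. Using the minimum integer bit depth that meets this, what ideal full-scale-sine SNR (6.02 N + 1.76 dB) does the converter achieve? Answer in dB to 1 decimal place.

V_FS = 7.8 V.
Required number of levels: 7.8/11.2 µV = 696430; smallest N with 2^N ≥ that is 20.
Ideal SNR at N = 20: 6.02·20 + 1.76 = 122.2 dB.

122.2 dB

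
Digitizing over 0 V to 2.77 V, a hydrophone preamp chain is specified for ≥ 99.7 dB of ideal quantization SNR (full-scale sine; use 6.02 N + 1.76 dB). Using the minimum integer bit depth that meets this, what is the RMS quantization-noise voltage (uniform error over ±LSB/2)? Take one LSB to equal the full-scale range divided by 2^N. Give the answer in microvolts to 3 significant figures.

Span = 2.77 V.
Required N = ⌈(99.7 − 1.76)/6.02⌉ = ⌈16.269⌉ = 17.
Step size = 2.77/131072 V = 21.133 µV.
σ_q = LSB/√12 = 21.133 µV/3.4641 = 6.10 µV.

6.10 µV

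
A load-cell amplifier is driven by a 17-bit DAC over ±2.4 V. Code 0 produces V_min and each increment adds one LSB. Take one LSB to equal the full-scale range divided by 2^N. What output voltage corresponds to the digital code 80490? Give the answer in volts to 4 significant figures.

Span: 2.4 V − (-2.4 V) = 4.8 V. LSB = 4.8 V / 2^17.
V_out = V_min + code × LSB = -2.4 V + 80490 × 4.8 V / 131072
      = -2.4 V + 2.94763 V = 0.547632 V.

0.5476 V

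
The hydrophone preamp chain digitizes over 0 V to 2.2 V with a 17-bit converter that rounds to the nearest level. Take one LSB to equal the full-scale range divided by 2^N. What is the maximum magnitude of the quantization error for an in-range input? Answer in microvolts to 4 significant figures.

V_FS = 2.2 V.
Step size = 2.2/131072 V = 16.7847 µV.
A rounding quantizer has |error| ≤ LSB/2 = 8.392 µV.

8.392 µV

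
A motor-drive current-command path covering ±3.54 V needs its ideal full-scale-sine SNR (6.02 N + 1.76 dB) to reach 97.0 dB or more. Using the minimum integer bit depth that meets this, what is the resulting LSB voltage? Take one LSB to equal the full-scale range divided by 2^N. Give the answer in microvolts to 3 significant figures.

Full-scale range = 3.54 V − (-3.54 V) = 7.08 V.
N ≥ (97.0 − 1.76)/6.02 = 15.821 → N_min = 16.
Step size = 7.08/65536 V = 108 µV.

108 µV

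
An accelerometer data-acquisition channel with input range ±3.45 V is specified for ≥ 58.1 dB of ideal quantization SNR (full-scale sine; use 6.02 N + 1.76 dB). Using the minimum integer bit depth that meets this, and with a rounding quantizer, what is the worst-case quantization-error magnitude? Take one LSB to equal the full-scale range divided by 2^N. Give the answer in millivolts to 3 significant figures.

The full-scale span is 3.45 − (-3.45) = 6.9 V.
Required N = ⌈(58.1 − 1.76)/6.02⌉ = ⌈9.359⌉ = 10.
Step size = 6.9/1024 V = 6.7383 mV.
Half an LSB is 3.37 mV.

3.37 mV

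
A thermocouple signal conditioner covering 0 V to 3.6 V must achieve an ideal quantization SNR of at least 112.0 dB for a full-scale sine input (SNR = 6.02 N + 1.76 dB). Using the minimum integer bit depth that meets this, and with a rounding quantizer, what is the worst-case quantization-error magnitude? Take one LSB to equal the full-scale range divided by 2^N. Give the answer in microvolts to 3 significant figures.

3.43 µV

Full-scale range = 3.6 V.
Required N = ⌈(112.0 − 1.76)/6.02⌉ = ⌈18.312⌉ = 19.
Step size = 3.6/524288 V = 6.8665 µV.
Half an LSB is 3.43 µV.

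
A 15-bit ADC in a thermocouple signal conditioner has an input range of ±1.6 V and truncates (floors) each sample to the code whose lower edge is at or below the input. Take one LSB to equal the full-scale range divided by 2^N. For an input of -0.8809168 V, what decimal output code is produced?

7363

Full-scale range = 1.6 V − (-1.6 V) = 3.2 V. LSB = 3.2 V / 2^15 ≈ 97.66 µV.
(V_in − V_min) × 2^15/range = (-0.8809168 − (-1.6)) × 32768/3.2 = 7363.412.
Floor → code = 7363.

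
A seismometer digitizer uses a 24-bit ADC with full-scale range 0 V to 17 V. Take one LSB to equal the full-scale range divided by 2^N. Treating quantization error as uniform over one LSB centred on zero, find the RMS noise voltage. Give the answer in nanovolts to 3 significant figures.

V_FS = 17 V.
LSB = 17 V / 2^24 = 1.0133 µV.
RMS of a uniform error over width LSB is LSB/√12 = 293 nV.

293 nV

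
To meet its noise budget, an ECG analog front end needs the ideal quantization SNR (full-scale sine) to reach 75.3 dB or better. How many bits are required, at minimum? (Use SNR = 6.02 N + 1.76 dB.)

13 bits

6.02 N + 1.76 ≥ 75.3 gives N ≥ 12.216, so the minimum integer is 13.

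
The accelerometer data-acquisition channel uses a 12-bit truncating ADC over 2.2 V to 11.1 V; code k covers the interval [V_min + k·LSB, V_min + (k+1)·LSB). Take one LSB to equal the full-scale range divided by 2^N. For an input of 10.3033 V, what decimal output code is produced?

Span: 11.1 V − (2.2 V) = 8.9 V. LSB = 8.9 V / 2^12 ≈ 2.173 mV.
V_in − V_min = 10.3033 − (2.2) = 8.1033 V.
Divide by LSB: 8.1033 × 4096/8.9 = 3729.3390.
Truncating gives code 3729.

3729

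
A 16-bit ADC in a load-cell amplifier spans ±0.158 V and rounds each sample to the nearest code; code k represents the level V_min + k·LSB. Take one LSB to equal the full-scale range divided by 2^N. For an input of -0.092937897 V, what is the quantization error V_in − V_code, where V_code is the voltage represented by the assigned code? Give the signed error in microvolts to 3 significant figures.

+1.86 µV

Full-scale range = 0.158 V − (-0.158 V) = 0.316 V. LSB = 0.316 V / 2^16 ≈ 4.822 µV.
(V_in − V_min)/LSB = (-0.092937897 − (-0.158)) × 65536/0.316 = 13493.3860 → nearest code k = 13493.
V_code = V_min + k × range/2^16 = -0.158 + 13493 × 0.316/65536 = -0.092939758301 V.
e = -0.092937897 − (-0.092939758301) = +1.86 µV.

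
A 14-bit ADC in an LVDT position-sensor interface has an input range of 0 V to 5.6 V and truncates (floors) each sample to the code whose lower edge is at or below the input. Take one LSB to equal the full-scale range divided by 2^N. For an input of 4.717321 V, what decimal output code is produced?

13801

Full-scale range = 5.6 V. LSB = 5.6 V / 2^14 ≈ 341.8 µV.
(V_in − V_min) × 2^14/range = (4.717321 − (0)) × 16384/5.6 = 13801.533.
Floor → code = 13801.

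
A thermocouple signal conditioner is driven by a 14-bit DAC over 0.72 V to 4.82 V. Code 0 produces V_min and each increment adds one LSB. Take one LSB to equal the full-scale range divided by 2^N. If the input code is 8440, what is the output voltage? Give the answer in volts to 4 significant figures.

2.832 V

Range = 4.82 − (0.72) = 4.1 V. LSB = 4.1 V / 2^14.
Output = V_min + (8440/16384) × range = 0.72 + 0.515137 × 4.1 V
      = 0.72 + 2.11206 = 2.83206 V.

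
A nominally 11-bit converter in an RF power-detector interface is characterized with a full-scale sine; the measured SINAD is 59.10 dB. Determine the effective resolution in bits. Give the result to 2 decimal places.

ENOB = (59.10 − 1.76)/6.02 = 9.5249 bits.

9.52 bits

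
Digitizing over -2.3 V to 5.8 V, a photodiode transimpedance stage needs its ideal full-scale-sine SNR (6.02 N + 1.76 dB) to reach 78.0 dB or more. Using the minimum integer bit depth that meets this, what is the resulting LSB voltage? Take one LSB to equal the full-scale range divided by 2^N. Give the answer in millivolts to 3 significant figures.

0.989 mV

The full-scale span is 5.8 − (-2.3) = 8.1 V.
6.02 N + 1.76 ≥ 78.0 gives N ≥ 12.664, so the minimum integer is 13.
Step size = 8.1/8192 V = 0.989 mV.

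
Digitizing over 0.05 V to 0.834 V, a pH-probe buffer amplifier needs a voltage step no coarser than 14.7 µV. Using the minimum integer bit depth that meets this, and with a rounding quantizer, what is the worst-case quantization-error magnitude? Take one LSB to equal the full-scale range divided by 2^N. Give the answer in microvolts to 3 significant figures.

5.98 µV

Span: 0.834 V − (0.05 V) = 0.784 V.
0.784 V / 14.7 µV = 53330. Since 2^15 = 32768 and 2^16 = 65536, N = 16.
LSB = 0.784 V ÷ 2^16 = 0.784/65536 V = 11.963 µV.
Max error for round-to-nearest is LSB/2 = 5.98 µV.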